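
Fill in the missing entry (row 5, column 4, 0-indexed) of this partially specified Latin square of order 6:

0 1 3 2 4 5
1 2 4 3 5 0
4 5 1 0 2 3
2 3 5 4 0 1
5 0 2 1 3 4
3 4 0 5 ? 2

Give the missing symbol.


Row 5 contains symbols [0, 2, 3, 4, 5] — missing [1].
Column 4 contains symbols [0, 2, 3, 4, 5] — missing [1].
The missing symbol must appear in both missing sets; intersection = [1].
Therefore the hidden value is 1.

Missing value = 1.


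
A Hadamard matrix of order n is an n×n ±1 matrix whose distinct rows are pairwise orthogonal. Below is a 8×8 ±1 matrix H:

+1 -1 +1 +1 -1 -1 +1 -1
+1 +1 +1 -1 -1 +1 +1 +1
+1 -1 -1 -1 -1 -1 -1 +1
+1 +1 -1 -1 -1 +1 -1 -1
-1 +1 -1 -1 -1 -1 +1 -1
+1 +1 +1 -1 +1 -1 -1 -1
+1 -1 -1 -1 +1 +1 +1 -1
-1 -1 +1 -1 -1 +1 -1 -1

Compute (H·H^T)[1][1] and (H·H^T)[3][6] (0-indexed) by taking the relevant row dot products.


Row 1 of H: [1, 1, 1, -1, -1, 1, 1, 1].
Row 3 of H: [1, 1, -1, -1, -1, 1, -1, -1].
Row 6 of H: [1, -1, -1, -1, 1, 1, 1, -1].
(H·H^T)[1][1] = Σ_j H[1][j]·H[1][j] = (1)² + (1)² + (1)² + (-1)² + (-1)² + (1)² + (1)² + (1)² = 1 + 1 + 1 + 1 + 1 + 1 + 1 + 1 = 8.
(H·H^T)[3][6] = Σ_j H[3][j]·H[6][j] = (1)·(1) + (1)·(-1) + (-1)·(-1) + (-1)·(-1) + (-1)·(1) + (1)·(1) + (-1)·(1) + (-1)·(-1) = 1 + -1 + 1 + 1 + -1 + 1 + -1 + 1 = 2.
Rows 3 and 6 are not orthogonal (dot product = 2 ≠ 0), so H is not a Hadamard matrix.

(1,1) entry = 8; (3,6) entry = 2.


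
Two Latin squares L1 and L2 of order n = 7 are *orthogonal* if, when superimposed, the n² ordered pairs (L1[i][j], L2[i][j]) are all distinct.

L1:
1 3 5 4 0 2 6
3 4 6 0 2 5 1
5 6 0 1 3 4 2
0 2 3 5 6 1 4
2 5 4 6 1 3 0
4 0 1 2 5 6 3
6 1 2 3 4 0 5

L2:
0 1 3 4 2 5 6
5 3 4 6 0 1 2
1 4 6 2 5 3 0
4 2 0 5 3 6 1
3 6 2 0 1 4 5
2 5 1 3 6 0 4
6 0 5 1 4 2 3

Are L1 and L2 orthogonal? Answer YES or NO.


Form the n² = 49 superimposed pairs (L1[i][j], L2[i][j]), row by row (rows and columns indexed from 0):
row 0: (1,0) (3,1) (5,3) (4,4) (0,2) (2,5) (6,6)
row 1: (3,5) (4,3) (6,4) (0,6) (2,0) (5,1) (1,2)
row 2: (5,1) (6,4) (0,6) (1,2) (3,5) (4,3) (2,0)
row 3: (0,4) (2,2) (3,0) (5,5) (6,3) (1,6) (4,1)
row 4: (2,3) (5,6) (4,2) (6,0) (1,1) (3,4) (0,5)
row 5: (4,2) (0,5) (1,1) (2,3) (5,6) (6,0) (3,4)
row 6: (6,6) (1,0) (2,5) (3,1) (4,4) (0,2) (5,3)
Orthogonality requires all 49 pairs distinct.
But the pair (5,1) repeats: cell (1,5) has L1 = 5, L2 = 1, and cell (2,0) has L1 = 5, L2 = 1.
A repeated pair means some other pair never occurs (only 28 distinct pairs out of 49), so the squares are not orthogonal.
Conclusion: NO.

NO


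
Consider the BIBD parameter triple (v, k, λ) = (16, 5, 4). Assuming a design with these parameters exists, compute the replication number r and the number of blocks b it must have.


Any 2-(v, k, λ) BIBD satisfies two necessary conditions:
  (i)  Each point sits in r blocks, and counting incidences through any fixed point gives r(k − 1) = λ(v − 1), so r = λ(v − 1)/(k − 1).
  (ii) Total incidences bk = vr, so b = vr/k.
Step 1: r = λ(v − 1)/(k − 1) = 4·(16 − 1)/(5 − 1) = 4·15/4 = 60/4 = 15.
Step 2: b = vr/k = 16·15/5 = 240/5 = 48.
Check integrality: r = 15 ∈ Z ✓, b = 48 ∈ Z ✓.
(These identities are necessary conditions: they determine r and b for any design with these parameters, but do not by themselves prove that one exists.)

r = 15, b = 48.


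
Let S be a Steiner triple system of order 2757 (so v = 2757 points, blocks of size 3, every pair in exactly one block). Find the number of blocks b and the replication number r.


An STS(v) is a 2-(v, 3, 1) BIBD: block size k = 3, λ = 1.
Replication: r(k − 1) = λ(v − 1) ⇒ r·2 = 2757 − 1 = 2756 ⇒ r = 1378.
Block count: b = v(v − 1)/6 = 2757·2756/6 = 7598292/6 = 1266382.
(Check via bk = vr: 1266382·3 = 3799146 = 2757·1378 = 3799146 ✓.)

r = 1378, b = 1266382.


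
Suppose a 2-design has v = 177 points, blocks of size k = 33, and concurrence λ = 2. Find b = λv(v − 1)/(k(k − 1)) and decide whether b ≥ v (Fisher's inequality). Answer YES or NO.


b = λv(v − 1)/(k(k − 1)) = 2·177·176/(33·32) = 62304/1056 = 59.
Compare with v = 177: b < v, so Fisher's inequality fails.

NO


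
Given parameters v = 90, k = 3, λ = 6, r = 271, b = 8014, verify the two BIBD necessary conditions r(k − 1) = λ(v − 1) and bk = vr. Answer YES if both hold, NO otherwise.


Condition (i): r(k − 1) = 271·2 = 542; λ(v − 1) = 6·89 = 534. Match? NO.
Condition (ii): bk = 8014·3 = 24042; vr = 90·271 = 24390. Match? NO.
Both conditions hold? NO.

NO


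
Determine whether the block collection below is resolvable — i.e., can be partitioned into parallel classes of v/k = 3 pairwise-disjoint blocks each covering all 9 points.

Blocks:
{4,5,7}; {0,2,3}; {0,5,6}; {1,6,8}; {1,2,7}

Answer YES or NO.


v = 9, block size k = 3, number of blocks = 5.
For resolvability, blocks must partition into parallel classes of size v/k = 3.
Total blocks must therefore be a multiple of 3: 5 = 3·1 + 2 ⇒ not divisible ✗.
Resolvable? NO.

NO


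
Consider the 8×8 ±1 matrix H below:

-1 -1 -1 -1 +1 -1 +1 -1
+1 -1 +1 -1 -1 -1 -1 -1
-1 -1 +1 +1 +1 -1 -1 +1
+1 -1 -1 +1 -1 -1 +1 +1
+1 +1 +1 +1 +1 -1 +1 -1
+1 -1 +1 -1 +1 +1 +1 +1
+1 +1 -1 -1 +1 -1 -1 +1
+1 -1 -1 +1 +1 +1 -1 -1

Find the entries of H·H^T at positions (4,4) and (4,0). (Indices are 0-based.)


Row 0 of H: [-1, -1, -1, -1, 1, -1, 1, -1].
Row 4 of H: [1, 1, 1, 1, 1, -1, 1, -1].
(H·H^T)[4][4] = Σ_j H[4][j]·H[4][j] = (1)² + (1)² + (1)² + (1)² + (1)² + (-1)² + (1)² + (-1)² = 1 + 1 + 1 + 1 + 1 + 1 + 1 + 1 = 8.
(H·H^T)[4][0] = Σ_j H[4][j]·H[0][j] = (1)·(-1) + (1)·(-1) + (1)·(-1) + (1)·(-1) + (1)·(1) + (-1)·(-1) + (1)·(1) + (-1)·(-1) = -1 + -1 + -1 + -1 + 1 + 1 + 1 + 1 = 0.
So rows 4 and 0 are orthogonal; the diagonal entry equals n = 8.

(4,4) entry = 8; (4,0) entry = 0.


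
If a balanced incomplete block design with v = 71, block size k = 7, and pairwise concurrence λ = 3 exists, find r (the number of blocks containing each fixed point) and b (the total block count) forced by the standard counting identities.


Any 2-(v, k, λ) BIBD satisfies two necessary conditions:
  (i)  Each point sits in r blocks, and counting incidences through any fixed point gives r(k − 1) = λ(v − 1), so r = λ(v − 1)/(k − 1).
  (ii) Total incidences bk = vr, so b = vr/k.
Step 1: r = λ(v − 1)/(k − 1) = 3·(71 − 1)/(7 − 1) = 3·70/6 = 210/6 = 35.
Step 2: b = vr/k = 71·35/7 = 2485/7 = 355.
Check integrality: r = 35 ∈ Z ✓, b = 355 ∈ Z ✓.
(These identities are necessary conditions: they determine r and b for any design with these parameters, but do not by themselves prove that one exists.)

r = 35, b = 355.


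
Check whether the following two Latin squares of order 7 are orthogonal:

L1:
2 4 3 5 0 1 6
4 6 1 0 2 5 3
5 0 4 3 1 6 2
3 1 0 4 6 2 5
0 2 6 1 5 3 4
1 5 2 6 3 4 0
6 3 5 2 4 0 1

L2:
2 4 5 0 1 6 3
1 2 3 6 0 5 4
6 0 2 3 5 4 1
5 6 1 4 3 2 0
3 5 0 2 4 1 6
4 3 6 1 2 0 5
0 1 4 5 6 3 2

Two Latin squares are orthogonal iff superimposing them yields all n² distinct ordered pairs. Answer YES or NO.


Form the n² = 49 superimposed pairs (L1[i][j], L2[i][j]), row by row (rows and columns indexed from 0):
row 0: (2,2) (4,4) (3,5) (5,0) (0,1) (1,6) (6,3)
row 1: (4,1) (6,2) (1,3) (0,6) (2,0) (5,5) (3,4)
row 2: (5,6) (0,0) (4,2) (3,3) (1,5) (6,4) (2,1)
row 3: (3,5) (1,6) (0,1) (4,4) (6,3) (2,2) (5,0)
row 4: (0,3) (2,5) (6,0) (1,2) (5,4) (3,1) (4,6)
row 5: (1,4) (5,3) (2,6) (6,1) (3,2) (4,0) (0,5)
row 6: (6,0) (3,1) (5,4) (2,5) (4,6) (0,3) (1,2)
Orthogonality requires all 49 pairs distinct.
But the pair (3,5) repeats: cell (0,2) has L1 = 3, L2 = 5, and cell (3,0) has L1 = 3, L2 = 5.
A repeated pair means some other pair never occurs (only 35 distinct pairs out of 49), so the squares are not orthogonal.
Conclusion: NO.

NO


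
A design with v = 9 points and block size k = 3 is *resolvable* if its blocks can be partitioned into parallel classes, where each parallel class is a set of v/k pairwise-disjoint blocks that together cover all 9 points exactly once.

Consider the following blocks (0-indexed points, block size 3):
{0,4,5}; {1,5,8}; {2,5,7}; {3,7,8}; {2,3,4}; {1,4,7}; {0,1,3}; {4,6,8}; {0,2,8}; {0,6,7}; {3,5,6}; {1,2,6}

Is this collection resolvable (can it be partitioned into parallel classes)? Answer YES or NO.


v = 9, block size k = 3, number of blocks = 12.
For resolvability, blocks must partition into parallel classes of size v/k = 3.
Total blocks must therefore be a multiple of 3: 12 = 3·4 + 0 ⇒ divisible ✓.
Greedy packing gives 4 candidate class(es). Each should be a full parallel class (size 3, covers all 9 points).
  Class 1 (3 blocks): {0,4,5}; {3,7,8}; {1,2,6}. Points covered: [0, 1, 2, 3, 4, 5, 6, 7, 8].
  Class 2 (3 blocks): {1,5,8}; {2,3,4}; {0,6,7}. Points covered: [0, 1, 2, 3, 4, 5, 6, 7, 8].
  Class 3 (3 blocks): {2,5,7}; {0,1,3}; {4,6,8}. Points covered: [0, 1, 2, 3, 4, 5, 6, 7, 8].
  Class 4 (3 blocks): {1,4,7}; {0,2,8}; {3,5,6}. Points covered: [0, 1, 2, 3, 4, 5, 6, 7, 8].
All classes full (size 3)? YES. All classes cover every point? YES.
Resolvable? YES.

YES


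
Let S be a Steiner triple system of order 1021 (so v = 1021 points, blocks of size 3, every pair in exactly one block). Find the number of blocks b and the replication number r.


An STS(v) is a 2-(v, 3, 1) BIBD: block size k = 3, λ = 1.
Replication: r(k − 1) = λ(v − 1) ⇒ r·2 = 1021 − 1 = 1020 ⇒ r = 510.
Block count: bk = vr ⇒ b·3 = 1021·510 = 520710 ⇒ b = 173570.

r = 510, b = 173570.


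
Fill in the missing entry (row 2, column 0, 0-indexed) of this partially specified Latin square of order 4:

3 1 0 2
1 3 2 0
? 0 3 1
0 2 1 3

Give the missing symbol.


Row 2 contains symbols [0, 1, 3] — missing [2].
Column 0 contains symbols [0, 1, 3] — missing [2].
The missing symbol must appear in both missing sets; intersection = [2].
Therefore the hidden value is 2.

Missing value = 2.


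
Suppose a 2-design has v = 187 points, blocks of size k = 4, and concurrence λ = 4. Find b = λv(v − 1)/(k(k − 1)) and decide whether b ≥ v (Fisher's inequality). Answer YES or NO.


r = λ(v − 1)/(k − 1) = 4·186/3 = 248.
b = vr/k = 187·248/4 = 11594.
Fisher's inequality: b ≥ v ⇔ 11594 ≥ 187? YES.

YES


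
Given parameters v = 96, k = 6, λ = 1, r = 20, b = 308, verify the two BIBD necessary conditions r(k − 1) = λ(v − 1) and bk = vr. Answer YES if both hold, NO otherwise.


Condition (i): r(k − 1) = 20·5 = 100; λ(v − 1) = 1·95 = 95. Match? NO.
Condition (ii): bk = 308·6 = 1848; vr = 96·20 = 1920. Match? NO.
Both conditions hold? NO.

NO


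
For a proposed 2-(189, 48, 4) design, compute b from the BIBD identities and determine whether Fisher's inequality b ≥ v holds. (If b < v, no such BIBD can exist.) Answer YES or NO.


b = λv(v − 1)/(k(k − 1)) = 4·189·188/(48·47) = 142128/2256 = 63.
Compare with v = 189: b < v, so Fisher's inequality fails.

NO


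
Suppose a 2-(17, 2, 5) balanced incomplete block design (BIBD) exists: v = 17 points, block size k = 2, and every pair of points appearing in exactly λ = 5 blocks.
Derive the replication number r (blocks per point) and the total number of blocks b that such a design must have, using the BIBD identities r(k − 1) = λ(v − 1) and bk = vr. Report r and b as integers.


Any 2-(v, k, λ) BIBD satisfies two necessary conditions:
  (i)  Each point sits in r blocks, and counting incidences through any fixed point gives r(k − 1) = λ(v − 1), so r = λ(v − 1)/(k − 1).
  (ii) Total incidences bk = vr, so b = vr/k.
Step 1: r = λ(v − 1)/(k − 1) = 5·(17 − 1)/(2 − 1) = 5·16/1 = 80/1 = 80.
Step 2: b = vr/k = 17·80/2 = 1360/2 = 680.
Check integrality: r = 80 ∈ Z ✓, b = 680 ∈ Z ✓.
(These identities are necessary conditions: they determine r and b for any design with these parameters, but do not by themselves prove that one exists.)

r = 80, b = 680.


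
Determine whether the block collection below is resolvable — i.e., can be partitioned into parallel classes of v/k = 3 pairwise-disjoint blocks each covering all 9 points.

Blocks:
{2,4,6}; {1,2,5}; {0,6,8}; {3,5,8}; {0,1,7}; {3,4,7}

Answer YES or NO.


v = 9, block size k = 3, number of blocks = 6.
For resolvability, blocks must partition into parallel classes of size v/k = 3.
Total blocks must therefore be a multiple of 3: 6 = 3·2 + 0 ⇒ divisible ✓.
Greedy packing gives 2 candidate class(es). Each should be a full parallel class (size 3, covers all 9 points).
  Class 1 (3 blocks): {2,4,6}; {3,5,8}; {0,1,7}. Points covered: [0, 1, 2, 3, 4, 5, 6, 7, 8].
  Class 2 (3 blocks): {1,2,5}; {0,6,8}; {3,4,7}. Points covered: [0, 1, 2, 3, 4, 5, 6, 7, 8].
All classes full (size 3)? YES. All classes cover every point? YES.
Resolvable? YES.

YES


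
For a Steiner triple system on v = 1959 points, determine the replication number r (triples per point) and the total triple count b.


An STS(v) is a 2-(v, 3, 1) BIBD: block size k = 3, λ = 1.
Replication: r(k − 1) = λ(v − 1) ⇒ r·2 = 1959 − 1 = 1958 ⇒ r = 979.
Block count: bk = vr ⇒ b·3 = 1959·979 = 1917861 ⇒ b = 639287.
(Check via b = v(v − 1)/6 = 1959·1958/6 = 3835722/6 = 639287.)

r = 979, b = 639287.


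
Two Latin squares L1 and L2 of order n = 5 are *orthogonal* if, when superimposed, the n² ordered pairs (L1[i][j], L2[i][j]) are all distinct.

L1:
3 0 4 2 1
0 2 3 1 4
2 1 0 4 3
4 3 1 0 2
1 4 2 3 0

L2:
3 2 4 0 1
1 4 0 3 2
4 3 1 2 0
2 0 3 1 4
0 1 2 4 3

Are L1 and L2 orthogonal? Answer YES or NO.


Form the n² = 25 superimposed pairs (L1[i][j], L2[i][j]), row by row (rows and columns indexed from 0):
row 0: (3,3) (0,2) (4,4) (2,0) (1,1)
row 1: (0,1) (2,4) (3,0) (1,3) (4,2)
row 2: (2,4) (1,3) (0,1) (4,2) (3,0)
row 3: (4,2) (3,0) (1,3) (0,1) (2,4)
row 4: (1,0) (4,1) (2,2) (3,4) (0,3)
Orthogonality requires all 25 pairs distinct.
But the pair (2,4) repeats: cell (1,1) has L1 = 2, L2 = 4, and cell (2,0) has L1 = 2, L2 = 4.
A repeated pair means some other pair never occurs (only 15 distinct pairs out of 25), so the squares are not orthogonal.
Conclusion: NO.

NO


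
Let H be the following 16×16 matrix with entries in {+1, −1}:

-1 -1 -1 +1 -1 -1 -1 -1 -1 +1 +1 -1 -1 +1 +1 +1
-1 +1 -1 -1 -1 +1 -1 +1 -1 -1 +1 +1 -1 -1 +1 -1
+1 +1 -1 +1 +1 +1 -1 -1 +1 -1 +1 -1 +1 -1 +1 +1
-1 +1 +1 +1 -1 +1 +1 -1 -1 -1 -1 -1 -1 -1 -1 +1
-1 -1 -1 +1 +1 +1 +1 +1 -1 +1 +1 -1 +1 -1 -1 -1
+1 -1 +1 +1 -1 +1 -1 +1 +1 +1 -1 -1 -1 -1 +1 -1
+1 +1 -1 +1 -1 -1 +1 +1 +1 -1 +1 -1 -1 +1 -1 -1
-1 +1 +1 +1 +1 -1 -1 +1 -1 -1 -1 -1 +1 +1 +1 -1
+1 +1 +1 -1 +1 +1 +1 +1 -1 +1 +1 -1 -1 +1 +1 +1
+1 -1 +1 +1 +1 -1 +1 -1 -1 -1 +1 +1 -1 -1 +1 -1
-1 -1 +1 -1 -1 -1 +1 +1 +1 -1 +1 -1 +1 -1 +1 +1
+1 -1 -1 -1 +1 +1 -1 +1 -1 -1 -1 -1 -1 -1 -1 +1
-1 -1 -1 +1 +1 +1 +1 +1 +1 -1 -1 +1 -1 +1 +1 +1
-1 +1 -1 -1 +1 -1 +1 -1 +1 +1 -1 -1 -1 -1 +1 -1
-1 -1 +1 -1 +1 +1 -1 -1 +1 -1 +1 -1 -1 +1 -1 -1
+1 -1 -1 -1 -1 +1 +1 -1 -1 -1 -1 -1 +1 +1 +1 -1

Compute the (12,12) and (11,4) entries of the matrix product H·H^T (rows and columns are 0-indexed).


Row 4 of H: [-1, -1, -1, 1, 1, 1, 1, 1, -1, 1, 1, -1, 1, -1, -1, -1].
Row 11 of H: [1, -1, -1, -1, 1, 1, -1, 1, -1, -1, -1, -1, -1, -1, -1, 1].
Row 12 of H: [-1, -1, -1, 1, 1, 1, 1, 1, 1, -1, -1, 1, -1, 1, 1, 1].
(H·H^T)[12][12] = Σ_j H[12][j]·H[12][j] = (-1)² + (-1)² + (-1)² + (1)² + (1)² + (1)² + (1)² + (1)² + (1)² + (-1)² + (-1)² + (1)² + (-1)² + (1)² + (1)² + (1)² = 1 + 1 + 1 + 1 + 1 + 1 + 1 + 1 + 1 + 1 + 1 + 1 + 1 + 1 + 1 + 1 = 16.
(H·H^T)[11][4] = Σ_j H[11][j]·H[4][j] = (1)·(-1) + (-1)·(-1) + (-1)·(-1) + (-1)·(1) + (1)·(1) + (1)·(1) + (-1)·(1) + (1)·(1) + (-1)·(-1) + (-1)·(1) + (-1)·(1) + (-1)·(-1) + (-1)·(1) + (-1)·(-1) + (-1)·(-1) + (1)·(-1) = -1 + 1 + 1 + -1 + 1 + 1 + -1 + 1 + 1 + -1 + -1 + 1 + -1 + 1 + 1 + -1 = 2.
Rows 11 and 4 are not orthogonal (dot product = 2 ≠ 0), so H is not a Hadamard matrix.

(12,12) entry = 16; (11,4) entry = 2.


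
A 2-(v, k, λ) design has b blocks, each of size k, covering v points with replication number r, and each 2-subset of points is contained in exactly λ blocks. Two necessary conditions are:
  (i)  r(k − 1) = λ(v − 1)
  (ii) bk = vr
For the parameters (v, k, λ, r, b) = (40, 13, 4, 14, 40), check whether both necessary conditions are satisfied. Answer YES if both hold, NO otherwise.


Condition (i): r(k − 1) = 14·12 = 168; λ(v − 1) = 4·39 = 156. Match? NO.
Condition (ii): bk = 40·13 = 520; vr = 40·14 = 560. Match? NO.
Both conditions hold? NO.

NO


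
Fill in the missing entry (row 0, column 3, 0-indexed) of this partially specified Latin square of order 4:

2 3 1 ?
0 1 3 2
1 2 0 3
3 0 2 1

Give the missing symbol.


Row 0 contains symbols [1, 2, 3] — missing [0].
Column 3 contains symbols [1, 2, 3] — missing [0].
The missing symbol must appear in both missing sets; intersection = [0].
Therefore the hidden value is 0.

Missing value = 0.


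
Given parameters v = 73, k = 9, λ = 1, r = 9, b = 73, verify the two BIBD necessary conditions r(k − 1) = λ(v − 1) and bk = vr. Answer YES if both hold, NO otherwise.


Condition (i): r(k − 1) = 9·8 = 72; λ(v − 1) = 1·72 = 72. Match? YES.
Condition (ii): bk = 73·9 = 657; vr = 73·9 = 657. Match? YES.
Both conditions hold? YES.

YES


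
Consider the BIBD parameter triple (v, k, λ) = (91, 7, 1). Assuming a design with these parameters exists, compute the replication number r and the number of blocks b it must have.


Any 2-(v, k, λ) BIBD satisfies two necessary conditions:
  (i)  Each point sits in r blocks, and counting incidences through any fixed point gives r(k − 1) = λ(v − 1), so r = λ(v − 1)/(k − 1).
  (ii) Total incidences bk = vr, so b = vr/k.
Step 1: r = λ(v − 1)/(k − 1) = 1·(91 − 1)/(7 − 1) = 1·90/6 = 90/6 = 15.
Step 2: b = vr/k = 91·15/7 = 1365/7 = 195.
Check integrality: r = 15 ∈ Z ✓, b = 195 ∈ Z ✓.
(These identities are necessary conditions: they determine r and b for any design with these parameters, but do not by themselves prove that one exists.)

r = 15, b = 195.


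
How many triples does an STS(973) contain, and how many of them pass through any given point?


An STS(v) is a 2-(v, 3, 1) BIBD: block size k = 3, λ = 1.
Replication: r(k − 1) = λ(v − 1) ⇒ r·2 = 973 − 1 = 972 ⇒ r = 486.
Block count: bk = vr ⇒ b·3 = 973·486 = 472878 ⇒ b = 157626.
(Check via b = v(v − 1)/6 = 973·972/6 = 945756/6 = 157626.)

r = 486, b = 157626.


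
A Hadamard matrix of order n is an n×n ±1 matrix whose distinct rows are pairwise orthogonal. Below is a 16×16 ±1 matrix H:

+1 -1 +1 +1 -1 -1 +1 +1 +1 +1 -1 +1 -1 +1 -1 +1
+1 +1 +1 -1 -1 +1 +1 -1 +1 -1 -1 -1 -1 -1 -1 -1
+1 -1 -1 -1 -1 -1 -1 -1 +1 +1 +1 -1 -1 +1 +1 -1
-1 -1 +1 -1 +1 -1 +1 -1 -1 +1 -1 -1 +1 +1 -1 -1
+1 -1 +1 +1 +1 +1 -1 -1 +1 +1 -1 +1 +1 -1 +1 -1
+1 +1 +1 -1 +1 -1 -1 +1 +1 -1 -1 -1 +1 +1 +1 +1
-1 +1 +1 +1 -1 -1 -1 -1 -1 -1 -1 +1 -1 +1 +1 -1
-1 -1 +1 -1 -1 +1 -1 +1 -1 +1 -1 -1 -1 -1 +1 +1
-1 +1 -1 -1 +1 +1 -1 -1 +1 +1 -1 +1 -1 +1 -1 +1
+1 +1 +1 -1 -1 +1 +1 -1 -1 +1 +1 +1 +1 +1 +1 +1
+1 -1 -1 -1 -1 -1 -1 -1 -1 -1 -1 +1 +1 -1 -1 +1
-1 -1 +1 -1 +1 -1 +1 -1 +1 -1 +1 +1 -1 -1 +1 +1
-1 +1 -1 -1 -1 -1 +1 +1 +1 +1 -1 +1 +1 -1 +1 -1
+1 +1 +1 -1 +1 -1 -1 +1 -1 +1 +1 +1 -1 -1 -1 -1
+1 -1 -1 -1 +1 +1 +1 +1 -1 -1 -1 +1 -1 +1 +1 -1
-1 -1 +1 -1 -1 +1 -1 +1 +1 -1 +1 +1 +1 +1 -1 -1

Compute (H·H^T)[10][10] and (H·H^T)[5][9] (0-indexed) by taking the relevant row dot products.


Row 5 of H: [1, 1, 1, -1, 1, -1, -1, 1, 1, -1, -1, -1, 1, 1, 1, 1].
Row 9 of H: [1, 1, 1, -1, -1, 1, 1, -1, -1, 1, 1, 1, 1, 1, 1, 1].
Row 10 of H: [1, -1, -1, -1, -1, -1, -1, -1, -1, -1, -1, 1, 1, -1, -1, 1].
(H·H^T)[10][10] = Σ_j H[10][j]·H[10][j] = (1)² + (-1)² + (-1)² + (-1)² + (-1)² + (-1)² + (-1)² + (-1)² + (-1)² + (-1)² + (-1)² + (1)² + (1)² + (-1)² + (-1)² + (1)² = 1 + 1 + 1 + 1 + 1 + 1 + 1 + 1 + 1 + 1 + 1 + 1 + 1 + 1 + 1 + 1 = 16.
(H·H^T)[5][9] = Σ_j H[5][j]·H[9][j] = (1)·(1) + (1)·(1) + (1)·(1) + (-1)·(-1) + (1)·(-1) + (-1)·(1) + (-1)·(1) + (1)·(-1) + (1)·(-1) + (-1)·(1) + (-1)·(1) + (-1)·(1) + (1)·(1) + (1)·(1) + (1)·(1) + (1)·(1) = 1 + 1 + 1 + 1 + -1 + -1 + -1 + -1 + -1 + -1 + -1 + -1 + 1 + 1 + 1 + 1 = 0.
So rows 5 and 9 are orthogonal; the diagonal entry equals n = 16.

(10,10) entry = 16; (5,9) entry = 0.


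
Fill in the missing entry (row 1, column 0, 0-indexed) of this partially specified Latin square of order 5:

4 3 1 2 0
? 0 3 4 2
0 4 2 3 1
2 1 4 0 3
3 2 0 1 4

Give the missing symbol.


Row 1 contains symbols [0, 2, 3, 4] — missing [1].
Column 0 contains symbols [0, 2, 3, 4] — missing [1].
The missing symbol must appear in both missing sets; intersection = [1].
Therefore the hidden value is 1.

Missing value = 1.


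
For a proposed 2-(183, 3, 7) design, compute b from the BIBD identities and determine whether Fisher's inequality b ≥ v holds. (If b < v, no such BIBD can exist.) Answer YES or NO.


r = λ(v − 1)/(k − 1) = 7·182/2 = 637.
b = vr/k = 183·637/3 = 38857.
Fisher's inequality: b ≥ v ⇔ 38857 ≥ 183? YES.

YES


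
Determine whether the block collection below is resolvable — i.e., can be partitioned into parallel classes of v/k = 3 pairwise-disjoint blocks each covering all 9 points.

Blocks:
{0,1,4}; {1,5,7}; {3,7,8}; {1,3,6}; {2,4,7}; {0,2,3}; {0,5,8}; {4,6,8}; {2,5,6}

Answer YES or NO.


v = 9, block size k = 3, number of blocks = 9.
For resolvability, blocks must partition into parallel classes of size v/k = 3.
Total blocks must therefore be a multiple of 3: 9 = 3·3 + 0 ⇒ divisible ✓.
Greedy packing gives 3 candidate class(es). Each should be a full parallel class (size 3, covers all 9 points).
  Class 1 (3 blocks): {0,1,4}; {3,7,8}; {2,5,6}. Points covered: [0, 1, 2, 3, 4, 5, 6, 7, 8].
  Class 2 (3 blocks): {1,5,7}; {0,2,3}; {4,6,8}. Points covered: [0, 1, 2, 3, 4, 5, 6, 7, 8].
  Class 3 (3 blocks): {1,3,6}; {2,4,7}; {0,5,8}. Points covered: [0, 1, 2, 3, 4, 5, 6, 7, 8].
All classes full (size 3)? YES. All classes cover every point? YES.
Resolvable? YES.

YES


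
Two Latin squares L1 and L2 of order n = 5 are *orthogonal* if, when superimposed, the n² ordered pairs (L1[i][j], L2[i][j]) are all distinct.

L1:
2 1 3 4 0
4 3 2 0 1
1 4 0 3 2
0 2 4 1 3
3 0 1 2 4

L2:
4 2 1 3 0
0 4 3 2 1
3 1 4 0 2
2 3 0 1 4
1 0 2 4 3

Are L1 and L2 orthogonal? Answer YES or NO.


Form the n² = 25 superimposed pairs (L1[i][j], L2[i][j]), row by row (rows and columns indexed from 0):
row 0: (2,4) (1,2) (3,1) (4,3) (0,0)
row 1: (4,0) (3,4) (2,3) (0,2) (1,1)
row 2: (1,3) (4,1) (0,4) (3,0) (2,2)
row 3: (0,2) (2,3) (4,0) (1,1) (3,4)
row 4: (3,1) (0,0) (1,2) (2,4) (4,3)
Orthogonality requires all 25 pairs distinct.
But the pair (0,2) repeats: cell (1,3) has L1 = 0, L2 = 2, and cell (3,0) has L1 = 0, L2 = 2.
A repeated pair means some other pair never occurs (only 15 distinct pairs out of 25), so the squares are not orthogonal.
Conclusion: NO.

NO


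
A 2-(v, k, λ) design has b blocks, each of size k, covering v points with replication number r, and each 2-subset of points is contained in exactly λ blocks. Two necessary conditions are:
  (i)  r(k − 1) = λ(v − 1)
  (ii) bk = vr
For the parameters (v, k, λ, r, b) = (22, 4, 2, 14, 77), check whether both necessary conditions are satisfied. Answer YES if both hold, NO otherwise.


Condition (i): r(k − 1) = 14·3 = 42; λ(v − 1) = 2·21 = 42. Match? YES.
Condition (ii): bk = 77·4 = 308; vr = 22·14 = 308. Match? YES.
Both conditions hold? YES.

YES


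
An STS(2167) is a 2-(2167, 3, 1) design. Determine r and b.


An STS(v) is a 2-(v, 3, 1) BIBD: block size k = 3, λ = 1.
Replication: r(k − 1) = λ(v − 1) ⇒ r·2 = 2167 − 1 = 2166 ⇒ r = 1083.
Block count: b = v(v − 1)/6 = 2167·2166/6 = 4693722/6 = 782287.
(Check via bk = vr: 782287·3 = 2346861 = 2167·1083 = 2346861 ✓.)

r = 1083, b = 782287.


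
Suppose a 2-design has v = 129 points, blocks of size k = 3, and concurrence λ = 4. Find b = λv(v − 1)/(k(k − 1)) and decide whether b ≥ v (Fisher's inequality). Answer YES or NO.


r = λ(v − 1)/(k − 1) = 4·128/2 = 256.
b = vr/k = 129·256/3 = 11008.
Fisher's inequality: b ≥ v ⇔ 11008 ≥ 129? YES.

YES


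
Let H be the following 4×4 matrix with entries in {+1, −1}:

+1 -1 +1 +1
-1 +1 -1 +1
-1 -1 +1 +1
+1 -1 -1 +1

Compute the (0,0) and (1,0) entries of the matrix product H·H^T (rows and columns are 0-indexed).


Row 0 of H: [1, -1, 1, 1].
Row 1 of H: [-1, 1, -1, 1].
(H·H^T)[0][0] = Σ_j H[0][j]·H[0][j] = (1)² + (-1)² + (1)² + (1)² = 1 + 1 + 1 + 1 = 4.
(H·H^T)[1][0] = Σ_j H[1][j]·H[0][j] = (-1)·(1) + (1)·(-1) + (-1)·(1) + (1)·(1) = -1 + -1 + -1 + 1 = -2.
Rows 1 and 0 are not orthogonal (dot product = -2 ≠ 0), so H is not a Hadamard matrix.

(0,0) entry = 4; (1,0) entry = -2.


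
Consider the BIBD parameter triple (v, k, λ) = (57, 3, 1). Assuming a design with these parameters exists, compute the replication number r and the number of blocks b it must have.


Any 2-(v, k, λ) BIBD satisfies two necessary conditions:
  (i)  Each point sits in r blocks, and counting incidences through any fixed point gives r(k − 1) = λ(v − 1), so r = λ(v − 1)/(k − 1).
  (ii) Total incidences bk = vr, so b = vr/k.
Step 1: r = λ(v − 1)/(k − 1) = 1·(57 − 1)/(3 − 1) = 1·56/2 = 56/2 = 28.
Step 2: b = vr/k = 57·28/3 = 1596/3 = 532.
Check integrality: r = 28 ∈ Z ✓, b = 532 ∈ Z ✓.
(These identities are necessary conditions: they determine r and b for any design with these parameters, but do not by themselves prove that one exists.)

r = 28, b = 532.


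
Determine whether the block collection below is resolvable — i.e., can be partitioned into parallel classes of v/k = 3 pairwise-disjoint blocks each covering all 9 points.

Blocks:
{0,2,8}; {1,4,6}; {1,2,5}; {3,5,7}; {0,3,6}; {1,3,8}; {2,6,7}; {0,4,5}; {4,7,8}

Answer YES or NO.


v = 9, block size k = 3, number of blocks = 9.
For resolvability, blocks must partition into parallel classes of size v/k = 3.
Total blocks must therefore be a multiple of 3: 9 = 3·3 + 0 ⇒ divisible ✓.
Greedy packing gives 3 candidate class(es). Each should be a full parallel class (size 3, covers all 9 points).
  Class 1 (3 blocks): {0,2,8}; {1,4,6}; {3,5,7}. Points covered: [0, 1, 2, 3, 4, 5, 6, 7, 8].
  Class 2 (3 blocks): {1,2,5}; {0,3,6}; {4,7,8}. Points covered: [0, 1, 2, 3, 4, 5, 6, 7, 8].
  Class 3 (3 blocks): {1,3,8}; {2,6,7}; {0,4,5}. Points covered: [0, 1, 2, 3, 4, 5, 6, 7, 8].
All classes full (size 3)? YES. All classes cover every point? YES.
Resolvable? YES.

YES


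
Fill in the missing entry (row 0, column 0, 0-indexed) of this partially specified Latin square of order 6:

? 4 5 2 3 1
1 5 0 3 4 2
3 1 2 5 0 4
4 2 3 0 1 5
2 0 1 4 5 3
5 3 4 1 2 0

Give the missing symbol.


Row 0 contains symbols [1, 2, 3, 4, 5] — missing [0].
Column 0 contains symbols [1, 2, 3, 4, 5] — missing [0].
The missing symbol must appear in both missing sets; intersection = [0].
Therefore the hidden value is 0.

Missing value = 0.


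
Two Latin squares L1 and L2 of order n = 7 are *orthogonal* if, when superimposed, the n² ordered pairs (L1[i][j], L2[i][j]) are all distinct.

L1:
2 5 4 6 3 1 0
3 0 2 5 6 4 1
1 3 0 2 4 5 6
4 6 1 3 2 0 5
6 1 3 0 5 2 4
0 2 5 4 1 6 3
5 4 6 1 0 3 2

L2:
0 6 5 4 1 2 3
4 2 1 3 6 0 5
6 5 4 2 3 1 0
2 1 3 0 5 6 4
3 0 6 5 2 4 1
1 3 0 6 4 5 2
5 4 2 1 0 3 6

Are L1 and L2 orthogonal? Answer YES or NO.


Form the n² = 49 superimposed pairs (L1[i][j], L2[i][j]), row by row (rows and columns indexed from 0):
row 0: (2,0) (5,6) (4,5) (6,4) (3,1) (1,2) (0,3)
row 1: (3,4) (0,2) (2,1) (5,3) (6,6) (4,0) (1,5)
row 2: (1,6) (3,5) (0,4) (2,2) (4,3) (5,1) (6,0)
row 3: (4,2) (6,1) (1,3) (3,0) (2,5) (0,6) (5,4)
row 4: (6,3) (1,0) (3,6) (0,5) (5,2) (2,4) (4,1)
row 5: (0,1) (2,3) (5,0) (4,6) (1,4) (6,5) (3,2)
row 6: (5,5) (4,4) (6,2) (1,1) (0,0) (3,3) (2,6)
Orthogonality requires all 49 pairs distinct.
Check by first coordinate: for each symbol s of L1, list the L2 entries in the n cells where L1 = s; they must all differ.
  L1 = 0: L2 entries (in reading order) 3, 2, 4, 6, 5, 1, 0 — all 7 distinct ✓
  L1 = 1: L2 entries (in reading order) 2, 5, 6, 3, 0, 4, 1 — all 7 distinct ✓
  L1 = 2: L2 entries (in reading order) 0, 1, 2, 5, 4, 3, 6 — all 7 distinct ✓
  L1 = 3: L2 entries (in reading order) 1, 4, 5, 0, 6, 2, 3 — all 7 distinct ✓
  L1 = 4: L2 entries (in reading order) 5, 0, 3, 2, 1, 6, 4 — all 7 distinct ✓
  L1 = 5: L2 entries (in reading order) 6, 3, 1, 4, 2, 0, 5 — all 7 distinct ✓
  L1 = 6: L2 entries (in reading order) 4, 6, 0, 1, 3, 5, 2 — all 7 distinct ✓
Every symbol of L1 meets every symbol of L2 exactly once, so all 49 pairs are distinct (49 of 49).
Conclusion: YES.

YES


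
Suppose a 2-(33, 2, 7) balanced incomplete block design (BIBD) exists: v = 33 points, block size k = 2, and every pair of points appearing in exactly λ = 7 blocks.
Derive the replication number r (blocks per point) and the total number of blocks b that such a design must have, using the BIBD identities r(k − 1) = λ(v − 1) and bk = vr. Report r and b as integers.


Any 2-(v, k, λ) BIBD satisfies two necessary conditions:
  (i)  Each point sits in r blocks, and counting incidences through any fixed point gives r(k − 1) = λ(v − 1), so r = λ(v − 1)/(k − 1).
  (ii) Total incidences bk = vr, so b = vr/k.
Step 1: r = λ(v − 1)/(k − 1) = 7·(33 − 1)/(2 − 1) = 7·32/1 = 224/1 = 224.
Step 2: b = vr/k = 33·224/2 = 7392/2 = 3696.
Check integrality: r = 224 ∈ Z ✓, b = 3696 ∈ Z ✓.
(These identities are necessary conditions: they determine r and b for any design with these parameters, but do not by themselves prove that one exists.)

r = 224, b = 3696.


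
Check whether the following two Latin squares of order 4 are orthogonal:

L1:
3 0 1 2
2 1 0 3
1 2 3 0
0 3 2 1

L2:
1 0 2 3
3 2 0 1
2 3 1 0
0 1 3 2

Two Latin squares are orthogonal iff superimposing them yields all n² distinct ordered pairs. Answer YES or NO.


Form the n² = 16 superimposed pairs (L1[i][j], L2[i][j]), row by row (rows and columns indexed from 0):
row 0: (3,1) (0,0) (1,2) (2,3)
row 1: (2,3) (1,2) (0,0) (3,1)
row 2: (1,2) (2,3) (3,1) (0,0)
row 3: (0,0) (3,1) (2,3) (1,2)
Orthogonality requires all 16 pairs distinct.
But the pair (2,3) repeats: cell (0,3) has L1 = 2, L2 = 3, and cell (1,0) has L1 = 2, L2 = 3.
A repeated pair means some other pair never occurs (only 4 distinct pairs out of 16), so the squares are not orthogonal.
Conclusion: NO.

NO


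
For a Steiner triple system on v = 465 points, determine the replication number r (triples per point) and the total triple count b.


An STS(v) is a 2-(v, 3, 1) BIBD: block size k = 3, λ = 1.
Replication: r(k − 1) = λ(v − 1) ⇒ r·2 = 465 − 1 = 464 ⇒ r = 232.
Block count: b = v(v − 1)/6 = 465·464/6 = 215760/6 = 35960.

r = 232, b = 35960.


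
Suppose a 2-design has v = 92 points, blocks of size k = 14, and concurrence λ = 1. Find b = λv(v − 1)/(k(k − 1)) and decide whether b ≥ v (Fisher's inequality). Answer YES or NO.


b = λv(v − 1)/(k(k − 1)) = 1·92·91/(14·13) = 8372/182 = 46.
Compare with v = 92: b < v, so Fisher's inequality fails.

NO


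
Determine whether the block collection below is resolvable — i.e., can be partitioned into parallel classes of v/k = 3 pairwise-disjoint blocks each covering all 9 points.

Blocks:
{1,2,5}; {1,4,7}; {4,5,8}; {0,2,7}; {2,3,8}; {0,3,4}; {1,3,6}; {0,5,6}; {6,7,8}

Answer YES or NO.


v = 9, block size k = 3, number of blocks = 9.
For resolvability, blocks must partition into parallel classes of size v/k = 3.
Total blocks must therefore be a multiple of 3: 9 = 3·3 + 0 ⇒ divisible ✓.
Greedy packing gives 3 candidate class(es). Each should be a full parallel class (size 3, covers all 9 points).
  Class 1 (3 blocks): {1,2,5}; {0,3,4}; {6,7,8}. Points covered: [0, 1, 2, 3, 4, 5, 6, 7, 8].
  Class 2 (3 blocks): {1,4,7}; {2,3,8}; {0,5,6}. Points covered: [0, 1, 2, 3, 4, 5, 6, 7, 8].
  Class 3 (3 blocks): {4,5,8}; {0,2,7}; {1,3,6}. Points covered: [0, 1, 2, 3, 4, 5, 6, 7, 8].
All classes full (size 3)? YES. All classes cover every point? YES.
Resolvable? YES.

YES


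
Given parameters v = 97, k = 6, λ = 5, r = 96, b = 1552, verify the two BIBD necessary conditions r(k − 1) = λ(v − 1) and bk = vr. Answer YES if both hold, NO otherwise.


Condition (i): r(k − 1) = 96·5 = 480; λ(v − 1) = 5·96 = 480. Match? YES.
Condition (ii): bk = 1552·6 = 9312; vr = 97·96 = 9312. Match? YES.
Both conditions hold? YES.

YES


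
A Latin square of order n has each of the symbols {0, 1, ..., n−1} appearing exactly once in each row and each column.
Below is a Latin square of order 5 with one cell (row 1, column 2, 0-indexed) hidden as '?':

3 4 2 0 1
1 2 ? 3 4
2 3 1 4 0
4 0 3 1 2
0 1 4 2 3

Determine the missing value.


Row 1 contains symbols [1, 2, 3, 4] — missing [0].
Column 2 contains symbols [1, 2, 3, 4] — missing [0].
The missing symbol must appear in both missing sets; intersection = [0].
Therefore the hidden value is 0.

Missing value = 0.


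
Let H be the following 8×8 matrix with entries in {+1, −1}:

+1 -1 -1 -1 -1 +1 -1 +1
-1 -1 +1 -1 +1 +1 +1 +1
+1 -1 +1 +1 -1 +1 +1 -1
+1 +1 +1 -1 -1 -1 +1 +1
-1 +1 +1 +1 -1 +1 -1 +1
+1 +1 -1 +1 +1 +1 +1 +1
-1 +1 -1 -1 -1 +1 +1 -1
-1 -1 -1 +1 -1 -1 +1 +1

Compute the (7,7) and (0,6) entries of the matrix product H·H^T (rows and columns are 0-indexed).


Row 0 of H: [1, -1, -1, -1, -1, 1, -1, 1].
Row 6 of H: [-1, 1, -1, -1, -1, 1, 1, -1].
Row 7 of H: [-1, -1, -1, 1, -1, -1, 1, 1].
(H·H^T)[7][7] = Σ_j H[7][j]·H[7][j] = (-1)² + (-1)² + (-1)² + (1)² + (-1)² + (-1)² + (1)² + (1)² = 1 + 1 + 1 + 1 + 1 + 1 + 1 + 1 = 8.
(H·H^T)[0][6] = Σ_j H[0][j]·H[6][j] = (1)·(-1) + (-1)·(1) + (-1)·(-1) + (-1)·(-1) + (-1)·(-1) + (1)·(1) + (-1)·(1) + (1)·(-1) = -1 + -1 + 1 + 1 + 1 + 1 + -1 + -1 = 0.
So rows 0 and 6 are orthogonal; the diagonal entry equals n = 8.

(7,7) entry = 8; (0,6) entry = 0.


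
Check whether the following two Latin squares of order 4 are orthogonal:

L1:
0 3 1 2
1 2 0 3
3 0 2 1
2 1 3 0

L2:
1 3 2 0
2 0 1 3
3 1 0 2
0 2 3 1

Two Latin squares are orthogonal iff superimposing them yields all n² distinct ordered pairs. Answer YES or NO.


Form the n² = 16 superimposed pairs (L1[i][j], L2[i][j]), row by row (rows and columns indexed from 0):
row 0: (0,1) (3,3) (1,2) (2,0)
row 1: (1,2) (2,0) (0,1) (3,3)
row 2: (3,3) (0,1) (2,0) (1,2)
row 3: (2,0) (1,2) (3,3) (0,1)
Orthogonality requires all 16 pairs distinct.
But the pair (1,2) repeats: cell (0,2) has L1 = 1, L2 = 2, and cell (1,0) has L1 = 1, L2 = 2.
A repeated pair means some other pair never occurs (only 4 distinct pairs out of 16), so the squares are not orthogonal.
Conclusion: NO.

NO


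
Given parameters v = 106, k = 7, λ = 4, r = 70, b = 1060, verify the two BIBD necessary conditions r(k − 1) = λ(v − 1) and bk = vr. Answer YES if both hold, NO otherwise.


Condition (i): r(k − 1) = 70·6 = 420; λ(v − 1) = 4·105 = 420. Match? YES.
Condition (ii): bk = 1060·7 = 7420; vr = 106·70 = 7420. Match? YES.
Both conditions hold? YES.

YES


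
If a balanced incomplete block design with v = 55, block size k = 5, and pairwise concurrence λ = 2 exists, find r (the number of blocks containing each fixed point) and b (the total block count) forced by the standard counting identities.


Any 2-(v, k, λ) BIBD satisfies two necessary conditions:
  (i)  Each point sits in r blocks, and counting incidences through any fixed point gives r(k − 1) = λ(v − 1), so r = λ(v − 1)/(k − 1).
  (ii) Total incidences bk = vr, so b = vr/k.
Step 1: r = λ(v − 1)/(k − 1) = 2·(55 − 1)/(5 − 1) = 2·54/4 = 108/4 = 27.
Step 2: b = vr/k = 55·27/5 = 1485/5 = 297.
Check integrality: r = 27 ∈ Z ✓, b = 297 ∈ Z ✓.
(These identities are necessary conditions: they determine r and b for any design with these parameters, but do not by themselves prove that one exists.)

r = 27, b = 297.


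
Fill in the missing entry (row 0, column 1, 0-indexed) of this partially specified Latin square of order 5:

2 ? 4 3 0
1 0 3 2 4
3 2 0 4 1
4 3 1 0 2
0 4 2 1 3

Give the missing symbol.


Row 0 contains symbols [0, 2, 3, 4] — missing [1].
Column 1 contains symbols [0, 2, 3, 4] — missing [1].
The missing symbol must appear in both missing sets; intersection = [1].
Therefore the hidden value is 1.

Missing value = 1.


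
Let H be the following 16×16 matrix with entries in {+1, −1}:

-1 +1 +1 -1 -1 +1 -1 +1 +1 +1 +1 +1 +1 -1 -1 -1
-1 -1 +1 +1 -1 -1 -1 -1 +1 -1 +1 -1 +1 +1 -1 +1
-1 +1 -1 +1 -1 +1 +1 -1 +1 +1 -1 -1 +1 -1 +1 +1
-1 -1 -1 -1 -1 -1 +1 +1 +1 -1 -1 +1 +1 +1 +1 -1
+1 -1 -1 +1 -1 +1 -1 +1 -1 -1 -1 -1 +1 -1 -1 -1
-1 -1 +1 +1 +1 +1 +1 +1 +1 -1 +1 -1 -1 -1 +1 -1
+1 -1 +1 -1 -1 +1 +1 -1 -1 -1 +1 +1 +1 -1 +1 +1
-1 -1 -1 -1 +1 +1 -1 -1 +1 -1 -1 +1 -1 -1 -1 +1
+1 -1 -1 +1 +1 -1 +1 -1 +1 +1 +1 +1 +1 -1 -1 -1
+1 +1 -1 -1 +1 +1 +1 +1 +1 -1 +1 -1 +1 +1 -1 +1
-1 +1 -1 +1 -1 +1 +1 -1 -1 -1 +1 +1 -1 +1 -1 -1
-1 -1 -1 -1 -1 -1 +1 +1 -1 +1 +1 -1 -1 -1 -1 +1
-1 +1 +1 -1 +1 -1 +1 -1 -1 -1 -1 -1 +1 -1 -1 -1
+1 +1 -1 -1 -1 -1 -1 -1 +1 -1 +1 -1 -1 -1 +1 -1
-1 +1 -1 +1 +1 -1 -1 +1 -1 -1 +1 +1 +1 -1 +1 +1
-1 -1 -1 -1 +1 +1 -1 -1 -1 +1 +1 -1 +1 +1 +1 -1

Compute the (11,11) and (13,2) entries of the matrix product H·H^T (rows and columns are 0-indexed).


Row 2 of H: [-1, 1, -1, 1, -1, 1, 1, -1, 1, 1, -1, -1, 1, -1, 1, 1].
Row 11 of H: [-1, -1, -1, -1, -1, -1, 1, 1, -1, 1, 1, -1, -1, -1, -1, 1].
Row 13 of H: [1, 1, -1, -1, -1, -1, -1, -1, 1, -1, 1, -1, -1, -1, 1, -1].
(H·H^T)[11][11] = Σ_j H[11][j]·H[11][j] = (-1)² + (-1)² + (-1)² + (-1)² + (-1)² + (-1)² + (1)² + (1)² + (-1)² + (1)² + (1)² + (-1)² + (-1)² + (-1)² + (-1)² + (1)² = 1 + 1 + 1 + 1 + 1 + 1 + 1 + 1 + 1 + 1 + 1 + 1 + 1 + 1 + 1 + 1 = 16.
(H·H^T)[13][2] = Σ_j H[13][j]·H[2][j] = (1)·(-1) + (1)·(1) + (-1)·(-1) + (-1)·(1) + (-1)·(-1) + (-1)·(1) + (-1)·(1) + (-1)·(-1) + (1)·(1) + (-1)·(1) + (1)·(-1) + (-1)·(-1) + (-1)·(1) + (-1)·(-1) + (1)·(1) + (-1)·(1) = -1 + 1 + 1 + -1 + 1 + -1 + -1 + 1 + 1 + -1 + -1 + 1 + -1 + 1 + 1 + -1 = 0.
So rows 13 and 2 are orthogonal; the diagonal entry equals n = 16.

(11,11) entry = 16; (13,2) entry = 0.


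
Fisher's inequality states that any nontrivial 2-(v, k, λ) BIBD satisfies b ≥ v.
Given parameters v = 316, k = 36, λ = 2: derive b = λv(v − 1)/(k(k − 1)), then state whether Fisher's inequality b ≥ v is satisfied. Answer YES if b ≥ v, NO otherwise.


b = λv(v − 1)/(k(k − 1)) = 2·316·315/(36·35) = 199080/1260 = 158.
Compare with v = 316: b < v, so Fisher's inequality fails.

NO


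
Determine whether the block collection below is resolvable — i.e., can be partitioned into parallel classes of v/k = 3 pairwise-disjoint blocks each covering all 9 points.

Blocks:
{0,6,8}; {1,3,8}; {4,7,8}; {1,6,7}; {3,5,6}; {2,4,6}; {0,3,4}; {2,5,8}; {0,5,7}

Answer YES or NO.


v = 9, block size k = 3, number of blocks = 9.
For resolvability, blocks must partition into parallel classes of size v/k = 3.
Total blocks must therefore be a multiple of 3: 9 = 3·3 + 0 ⇒ divisible ✓.
Consider block {0,6,8}. It intersects every other block in the collection, so no parallel class of size 3 can contain it.
Since every block must belong to some parallel class in a resolution, the collection cannot be partitioned into parallel classes.
Resolvable? NO.

NO


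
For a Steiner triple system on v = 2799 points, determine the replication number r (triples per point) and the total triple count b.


An STS(v) is a 2-(v, 3, 1) BIBD: block size k = 3, λ = 1.
Replication: r(k − 1) = λ(v − 1) ⇒ r·2 = 2799 − 1 = 2798 ⇒ r = 1399.
Block count: bk = vr ⇒ b·3 = 2799·1399 = 3915801 ⇒ b = 1305267.
(Check via b = v(v − 1)/6 = 2799·2798/6 = 7831602/6 = 1305267.)

r = 1399, b = 1305267.


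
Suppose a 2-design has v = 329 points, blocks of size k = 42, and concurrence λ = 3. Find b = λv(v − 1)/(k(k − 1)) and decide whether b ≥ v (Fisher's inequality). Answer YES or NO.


b = λv(v − 1)/(k(k − 1)) = 3·329·328/(42·41) = 323736/1722 = 188.
Compare with v = 329: b < v, so Fisher's inequality fails.

NO
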